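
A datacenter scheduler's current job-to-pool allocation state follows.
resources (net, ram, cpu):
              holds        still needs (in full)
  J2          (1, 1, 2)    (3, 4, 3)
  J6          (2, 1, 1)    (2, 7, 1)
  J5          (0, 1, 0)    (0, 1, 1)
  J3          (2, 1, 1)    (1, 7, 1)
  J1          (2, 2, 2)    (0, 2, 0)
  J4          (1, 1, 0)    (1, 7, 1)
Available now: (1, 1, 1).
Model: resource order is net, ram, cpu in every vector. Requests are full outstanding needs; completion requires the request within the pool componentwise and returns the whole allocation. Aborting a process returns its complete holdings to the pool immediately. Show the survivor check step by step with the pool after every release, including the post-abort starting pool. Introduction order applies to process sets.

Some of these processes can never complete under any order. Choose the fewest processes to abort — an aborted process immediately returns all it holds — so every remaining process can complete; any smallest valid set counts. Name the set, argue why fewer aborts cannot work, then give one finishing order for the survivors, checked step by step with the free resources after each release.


Minimum abort set: J3 and J4.
Key observation: J6 could never have finished before the abort; with (3, 2, 1) returned by J3 and J4, it fits at step 4.
No one abort is enough; case by case: J2 alone leaves J6 blocked (short on ram); J6 alone leaves J3 blocked (short on ram); J5 alone leaves J6 blocked (short on ram); J3 alone leaves J6 blocked (short on ram); J1 alone leaves J6 blocked (short on ram); J4 alone leaves J6 blocked (short on ram).
One survivor order: J5, J1, J2, J6. Verifying each step (post-abort pool first):
  pool = (4, 3, 2)
  run J5 (needs (0, 1, 1), free (4, 3, 2)); after release of (0, 1, 0) the pool is (4, 4, 2)
  run J1 (needs (0, 2, 0), free (4, 4, 2)); after release of (2, 2, 2) the pool is (6, 6, 4)
  run J2 (needs (3, 4, 3), free (6, 6, 4)); after release of (1, 1, 2) the pool is (7, 7, 6)
  run J6 (needs (2, 7, 1), free (7, 7, 6)); after release of (2, 1, 1) the pool is (9, 8, 7)


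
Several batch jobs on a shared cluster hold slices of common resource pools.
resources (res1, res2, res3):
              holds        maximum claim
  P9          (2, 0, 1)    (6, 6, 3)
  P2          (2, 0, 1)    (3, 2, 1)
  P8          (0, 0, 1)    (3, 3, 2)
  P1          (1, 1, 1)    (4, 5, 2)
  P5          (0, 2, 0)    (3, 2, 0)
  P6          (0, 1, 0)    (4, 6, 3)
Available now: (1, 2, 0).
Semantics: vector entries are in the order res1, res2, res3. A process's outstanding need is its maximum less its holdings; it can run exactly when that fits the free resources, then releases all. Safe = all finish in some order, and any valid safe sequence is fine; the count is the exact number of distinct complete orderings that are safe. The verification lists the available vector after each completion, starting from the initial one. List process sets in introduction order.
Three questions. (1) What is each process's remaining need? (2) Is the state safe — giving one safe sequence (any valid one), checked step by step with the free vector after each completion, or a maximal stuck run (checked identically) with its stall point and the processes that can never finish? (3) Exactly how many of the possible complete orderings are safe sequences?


(1) Remaining need (order res1, res2, res3):
  P9: (4, 6, 2)
  P2: (1, 2, 0)
  P8: (3, 3, 1)
  P1: (3, 4, 1)
  P5: (3, 0, 0)
  P6: (4, 5, 3)
(2) SAFE. One safe sequence: P2, P5, P8, P1, P6, P9.
Key observation: P2 is the earliest step where a requested resource binds exactly: need (1, 2, 0), pool (1, 2, 0) at its turn.
Walking it through:
  pool = (1, 2, 0)
  P2 needs (1, 2, 0) <= (1, 2, 0) -> finishes; pool += (2, 0, 1) = (3, 2, 1)
  P5 needs (3, 0, 0) <= (3, 2, 1) -> finishes; pool += (0, 2, 0) = (3, 4, 1)
  P8 needs (3, 3, 1) <= (3, 4, 1) -> finishes; pool += (0, 0, 1) = (3, 4, 2)
  P1 needs (3, 4, 1) <= (3, 4, 2) -> finishes; pool += (1, 1, 1) = (4, 5, 3)
  P6 needs (4, 5, 3) <= (4, 5, 3) -> finishes; pool += (0, 1, 0) = (4, 6, 3)
  P9 needs (4, 6, 2) <= (4, 6, 3) -> finishes; pool += (2, 0, 1) = (6, 6, 4)
(3) Exactly 2 of the possible complete orderings are safe sequences.


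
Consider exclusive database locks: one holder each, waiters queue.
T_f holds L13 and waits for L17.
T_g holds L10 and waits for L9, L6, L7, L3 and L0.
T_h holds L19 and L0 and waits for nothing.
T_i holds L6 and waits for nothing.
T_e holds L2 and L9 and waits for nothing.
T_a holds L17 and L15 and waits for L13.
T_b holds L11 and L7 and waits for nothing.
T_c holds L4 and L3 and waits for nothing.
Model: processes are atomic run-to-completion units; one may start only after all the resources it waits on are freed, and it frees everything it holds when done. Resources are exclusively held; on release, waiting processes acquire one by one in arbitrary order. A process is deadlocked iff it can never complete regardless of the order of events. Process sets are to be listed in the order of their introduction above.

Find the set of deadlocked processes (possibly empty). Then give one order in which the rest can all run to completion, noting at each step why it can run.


Deadlocked: T_f and T_a.
Key observation: the knot is the closed ring of waits T_f -> T_a -> T_f; no other process is dragged down with it.
One completion order for the rest: T_h, T_i, T_e, T_b, T_c, T_g.
Check, step by step:
  T_h waits on nothing -> runs at once and releases L19 and L0
  T_i waits on nothing -> runs at once and releases L6
  T_e waits on nothing -> runs at once and releases L2 and L9
  T_b waits on nothing -> runs at once and releases L11 and L7
  T_c waits on nothing -> runs at once and releases L4 and L3
  run T_g (all its waits — L9, L6, L7, L3 and L0 — are resolved); releases L10


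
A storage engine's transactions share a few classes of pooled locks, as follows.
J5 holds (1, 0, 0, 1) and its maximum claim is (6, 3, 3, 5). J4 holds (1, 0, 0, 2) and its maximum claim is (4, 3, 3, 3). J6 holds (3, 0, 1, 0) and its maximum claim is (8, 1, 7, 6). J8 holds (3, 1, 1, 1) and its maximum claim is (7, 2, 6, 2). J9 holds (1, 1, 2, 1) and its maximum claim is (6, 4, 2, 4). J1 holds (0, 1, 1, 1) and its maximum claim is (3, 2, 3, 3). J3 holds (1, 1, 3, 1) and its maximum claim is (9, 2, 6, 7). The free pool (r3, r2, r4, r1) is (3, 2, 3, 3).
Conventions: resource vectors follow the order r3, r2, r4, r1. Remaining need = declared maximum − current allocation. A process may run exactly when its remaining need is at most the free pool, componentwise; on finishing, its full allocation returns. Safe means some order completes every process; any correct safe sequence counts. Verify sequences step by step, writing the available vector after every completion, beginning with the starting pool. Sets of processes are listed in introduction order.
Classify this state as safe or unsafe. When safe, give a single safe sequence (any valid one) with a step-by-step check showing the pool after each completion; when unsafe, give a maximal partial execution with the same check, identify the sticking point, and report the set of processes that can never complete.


UNSAFE.
Key observation: after J1, J4 the pool peaks at (4, 3, 4, 6), and each blocked process is short somewhere: J5 on r3; J6 on r3, r4; J8 on r4; J9 on r3; J3 on r3.
The run J1, J4 cannot be extended any further. Step-by-step check:
  pool = (3, 2, 3, 3)
  J1: need (3, 1, 2, 2) fits (3, 2, 3, 3); releases (0, 1, 1, 1), pool now (3, 3, 4, 4)
  J4: need (3, 3, 3, 1) fits (3, 3, 4, 4); releases (1, 0, 0, 2), pool now (4, 3, 4, 6)
  blocked: J5 wants (5, 3, 3, 4), pool (4, 3, 4, 6) — not enough r3
  blocked: J6 wants (5, 1, 6, 6), pool (4, 3, 4, 6) — not enough r3 and r4
  blocked: J8 wants (4, 1, 5, 1), pool (4, 3, 4, 6) — not enough r4
  blocked: J9 wants (5, 3, 0, 3), pool (4, 3, 4, 6) — not enough r3
  blocked: J3 wants (8, 1, 3, 6), pool (4, 3, 4, 6) — not enough r3
Permanently blocked: J5, J6, J8, J9 and J3.


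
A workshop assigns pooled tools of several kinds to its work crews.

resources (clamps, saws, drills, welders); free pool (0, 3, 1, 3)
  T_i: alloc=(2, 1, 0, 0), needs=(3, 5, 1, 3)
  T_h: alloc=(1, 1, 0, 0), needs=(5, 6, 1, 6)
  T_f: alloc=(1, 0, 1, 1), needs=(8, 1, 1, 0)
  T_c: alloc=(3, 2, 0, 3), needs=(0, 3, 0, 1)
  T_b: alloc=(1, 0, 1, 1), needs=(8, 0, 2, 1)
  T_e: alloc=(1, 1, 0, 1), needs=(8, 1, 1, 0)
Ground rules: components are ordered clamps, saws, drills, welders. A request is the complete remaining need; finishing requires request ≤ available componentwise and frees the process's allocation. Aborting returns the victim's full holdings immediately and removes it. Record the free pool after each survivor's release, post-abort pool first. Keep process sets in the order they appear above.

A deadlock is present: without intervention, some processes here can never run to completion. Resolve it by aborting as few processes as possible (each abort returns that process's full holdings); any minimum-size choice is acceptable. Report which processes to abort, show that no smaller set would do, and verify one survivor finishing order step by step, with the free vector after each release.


Minimum abort set: T_b and T_e.
Key observation: aborting T_b and T_e returns (2, 1, 1, 2), and T_f — hopeless before — runs at step 4 with the returned capacity in the pool.
Why nothing smaller works — every single abort fails: T_i alone leaves T_f blocked (short on clamps); T_h alone leaves T_f blocked (short on clamps); T_f alone leaves T_b blocked (short on clamps); T_c alone leaves T_f blocked (short on clamps); T_b alone leaves T_f blocked (short on clamps); T_e alone leaves T_f blocked (short on clamps).
The survivors complete as T_c, T_h, T_i, T_f. Check, step by step (starting from the post-abort pool):
  pool = (2, 4, 2, 5)
  T_c needs (0, 3, 0, 1) <= (2, 4, 2, 5) -> finishes; pool += (3, 2, 0, 3) = (5, 6, 2, 8)
  T_h needs (5, 6, 1, 6) <= (5, 6, 2, 8) -> finishes; pool += (1, 1, 0, 0) = (6, 7, 2, 8)
  T_i needs (3, 5, 1, 3) <= (6, 7, 2, 8) -> finishes; pool += (2, 1, 0, 0) = (8, 8, 2, 8)
  T_f needs (8, 1, 1, 0) <= (8, 8, 2, 8) -> finishes; pool += (1, 0, 1, 1) = (9, 8, 3, 9)


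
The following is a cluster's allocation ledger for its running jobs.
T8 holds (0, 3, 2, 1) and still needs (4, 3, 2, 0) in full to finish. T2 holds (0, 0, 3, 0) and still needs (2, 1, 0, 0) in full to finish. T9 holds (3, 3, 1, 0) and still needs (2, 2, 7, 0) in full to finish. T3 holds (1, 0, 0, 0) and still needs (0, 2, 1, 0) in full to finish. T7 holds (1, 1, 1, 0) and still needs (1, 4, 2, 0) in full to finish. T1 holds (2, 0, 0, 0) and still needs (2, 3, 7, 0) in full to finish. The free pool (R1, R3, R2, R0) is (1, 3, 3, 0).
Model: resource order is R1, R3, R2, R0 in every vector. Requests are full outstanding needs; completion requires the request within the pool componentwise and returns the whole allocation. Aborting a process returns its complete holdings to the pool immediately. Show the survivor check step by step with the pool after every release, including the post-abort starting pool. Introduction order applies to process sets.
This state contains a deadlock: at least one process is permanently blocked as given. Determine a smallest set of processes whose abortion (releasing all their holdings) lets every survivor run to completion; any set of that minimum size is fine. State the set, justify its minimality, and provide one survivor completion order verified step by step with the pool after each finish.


Minimum abort set: T9.
Key observation: T7 was stuck for good until T9 gave back (3, 3, 1, 0); in the order shown it finishes at step 1.
Why nothing smaller works: aborting no one leaves the state deadlocked as given.
The survivors complete as T7, T8, T2, T1, T3. Verifying each step (starting from the post-abort pool):
  pool = (4, 6, 4, 0)
  T7 needs (1, 4, 2, 0) <= (4, 6, 4, 0) -> finishes; pool += (1, 1, 1, 0) = (5, 7, 5, 0)
  T8 needs (4, 3, 2, 0) <= (5, 7, 5, 0) -> finishes; pool += (0, 3, 2, 1) = (5, 10, 7, 1)
  T2 needs (2, 1, 0, 0) <= (5, 10, 7, 1) -> finishes; pool += (0, 0, 3, 0) = (5, 10, 10, 1)
  T1 needs (2, 3, 7, 0) <= (5, 10, 10, 1) -> finishes; pool += (2, 0, 0, 0) = (7, 10, 10, 1)
  T3 needs (0, 2, 1, 0) <= (7, 10, 10, 1) -> finishes; pool += (1, 0, 0, 0) = (8, 10, 10, 1)


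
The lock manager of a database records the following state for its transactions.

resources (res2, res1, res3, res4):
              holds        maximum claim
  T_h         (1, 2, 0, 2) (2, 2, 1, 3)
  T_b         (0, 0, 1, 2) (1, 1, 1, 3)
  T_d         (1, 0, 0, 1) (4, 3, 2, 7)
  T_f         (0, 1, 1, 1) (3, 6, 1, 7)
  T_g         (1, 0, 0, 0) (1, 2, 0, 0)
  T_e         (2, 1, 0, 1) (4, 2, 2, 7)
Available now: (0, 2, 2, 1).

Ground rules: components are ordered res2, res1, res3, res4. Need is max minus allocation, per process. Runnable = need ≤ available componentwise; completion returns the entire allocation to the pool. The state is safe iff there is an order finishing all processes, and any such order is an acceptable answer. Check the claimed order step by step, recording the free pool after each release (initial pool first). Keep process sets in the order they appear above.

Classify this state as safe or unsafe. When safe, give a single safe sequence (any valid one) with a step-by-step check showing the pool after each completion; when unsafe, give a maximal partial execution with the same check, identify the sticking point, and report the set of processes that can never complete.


The state is UNSAFE.
Key observation: after T_g, T_b, T_h complete, (2, 4, 3, 5) is the best the pool ever gets, yet each leftover process wants more res4.
Going as far as possible: T_g, T_b, T_h; after that, nothing fits. Verifying each step:
  pool = (0, 2, 2, 1)
  T_g: need (0, 2, 0, 0) fits (0, 2, 2, 1); releases (1, 0, 0, 0), pool now (1, 2, 2, 1)
  T_b: need (1, 1, 0, 1) fits (1, 2, 2, 1); releases (0, 0, 1, 2), pool now (1, 2, 3, 3)
  T_h: need (1, 0, 1, 1) fits (1, 2, 3, 3); releases (1, 2, 0, 2), pool now (2, 4, 3, 5)
  T_d cannot run: need (3, 3, 2, 6) vs free (2, 4, 3, 5) (insufficient res2 and res4)
  T_f cannot run: need (3, 5, 0, 6) vs free (2, 4, 3, 5) (insufficient res2, res1 and res4)
  T_e cannot run: need (2, 1, 2, 6) vs free (2, 4, 3, 5) (insufficient res4)
Never able to finish: T_d, T_f and T_e.


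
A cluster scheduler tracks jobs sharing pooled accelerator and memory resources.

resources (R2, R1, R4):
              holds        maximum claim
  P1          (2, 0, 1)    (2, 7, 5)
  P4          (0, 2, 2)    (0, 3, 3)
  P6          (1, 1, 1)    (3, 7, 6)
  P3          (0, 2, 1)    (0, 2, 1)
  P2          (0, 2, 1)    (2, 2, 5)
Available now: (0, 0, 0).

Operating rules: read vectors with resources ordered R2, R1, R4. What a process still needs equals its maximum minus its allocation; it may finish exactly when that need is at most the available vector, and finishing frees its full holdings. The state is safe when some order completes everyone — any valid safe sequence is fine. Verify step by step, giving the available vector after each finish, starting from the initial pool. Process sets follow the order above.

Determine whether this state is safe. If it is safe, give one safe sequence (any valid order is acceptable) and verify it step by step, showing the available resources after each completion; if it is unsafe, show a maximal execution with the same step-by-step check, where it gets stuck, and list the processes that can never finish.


The state is UNSAFE.
Key observation: after P3, P4 complete, (0, 4, 3) is the best the pool ever gets, yet each leftover process wants more R4.
The run P3, P4 cannot be extended any further. Check, step by step:
  pool = (0, 0, 0)
  P3: need (0, 0, 0) fits (0, 0, 0); releases (0, 2, 1), pool now (0, 2, 1)
  P4: need (0, 1, 1) fits (0, 2, 1); releases (0, 2, 2), pool now (0, 4, 3)
  P1 still needs (0, 7, 4) but only (0, 4, 3) is free — short on R1 and R4
  P6 still needs (2, 6, 5) but only (0, 4, 3) is free — short on R2, R1 and R4
  P2 still needs (2, 0, 4) but only (0, 4, 3) is free — short on R2 and R4
Processes that can never finish: P1, P6 and P2.


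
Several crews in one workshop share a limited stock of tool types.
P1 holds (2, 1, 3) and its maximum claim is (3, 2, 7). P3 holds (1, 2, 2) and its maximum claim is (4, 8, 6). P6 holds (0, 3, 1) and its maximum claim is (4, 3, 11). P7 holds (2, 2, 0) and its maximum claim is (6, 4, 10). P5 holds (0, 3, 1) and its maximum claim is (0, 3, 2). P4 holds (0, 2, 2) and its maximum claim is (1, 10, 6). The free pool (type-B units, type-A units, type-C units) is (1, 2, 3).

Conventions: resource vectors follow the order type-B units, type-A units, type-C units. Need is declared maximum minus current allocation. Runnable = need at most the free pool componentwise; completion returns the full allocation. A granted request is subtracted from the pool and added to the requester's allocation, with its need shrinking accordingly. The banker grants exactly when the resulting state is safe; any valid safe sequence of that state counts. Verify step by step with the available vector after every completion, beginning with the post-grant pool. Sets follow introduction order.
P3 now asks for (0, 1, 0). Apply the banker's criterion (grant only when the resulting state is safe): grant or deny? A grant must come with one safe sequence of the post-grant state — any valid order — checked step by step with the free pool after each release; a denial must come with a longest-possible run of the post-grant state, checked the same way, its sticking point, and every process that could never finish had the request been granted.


GRANT: granting preserves safety; a valid post-grant sequence is P5, P1, P3, P4, P7, P6.
Key observation: after the grant the pool drops to (1, 1, 3), which still lets P5 finish first and unwind the rest.
Verifying the post-grant state step by step:
  pool = (1, 1, 3)
  P5: need (0, 0, 1) fits (1, 1, 3); releases (0, 3, 1), pool now (1, 4, 4)
  P1: need (1, 1, 4) fits (1, 4, 4); releases (2, 1, 3), pool now (3, 5, 7)
  P3: need (3, 5, 4) fits (3, 5, 7); releases (1, 3, 2), pool now (4, 8, 9)
  P4: need (1, 8, 4) fits (4, 8, 9); releases (0, 2, 2), pool now (4, 10, 11)
  P7: need (4, 2, 10) fits (4, 10, 11); releases (2, 2, 0), pool now (6, 12, 11)
  P6: need (4, 0, 10) fits (6, 12, 11); releases (0, 3, 1), pool now (6, 15, 12)


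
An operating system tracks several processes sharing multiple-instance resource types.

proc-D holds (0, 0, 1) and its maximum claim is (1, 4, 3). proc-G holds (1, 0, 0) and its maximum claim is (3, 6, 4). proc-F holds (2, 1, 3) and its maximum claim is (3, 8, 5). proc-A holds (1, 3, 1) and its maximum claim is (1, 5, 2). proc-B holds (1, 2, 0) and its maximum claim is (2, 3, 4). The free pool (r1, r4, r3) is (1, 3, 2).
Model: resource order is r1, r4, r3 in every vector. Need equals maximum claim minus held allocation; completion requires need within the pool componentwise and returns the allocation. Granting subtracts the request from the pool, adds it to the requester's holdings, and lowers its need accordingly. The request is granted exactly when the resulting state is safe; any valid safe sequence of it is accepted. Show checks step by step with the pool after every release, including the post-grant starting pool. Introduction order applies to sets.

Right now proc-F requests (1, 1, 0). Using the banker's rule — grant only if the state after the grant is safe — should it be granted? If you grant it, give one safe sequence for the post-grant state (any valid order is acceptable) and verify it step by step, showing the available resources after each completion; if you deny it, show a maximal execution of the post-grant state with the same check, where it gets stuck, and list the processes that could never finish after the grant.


GRANT. The post-grant state is safe; one safe sequence: proc-A, proc-D, proc-B, proc-G, proc-F.
Key observation: even at the reduced pool (0, 2, 2), proc-A fits immediately, so safety survives the grant.
Check on the post-grant state, step by step:
  pool = (0, 2, 2)
  run proc-A (needs (0, 2, 1), free (0, 2, 2)); after release of (1, 3, 1) the pool is (1, 5, 3)
  run proc-D (needs (1, 4, 2), free (1, 5, 3)); after release of (0, 0, 1) the pool is (1, 5, 4)
  run proc-B (needs (1, 1, 4), free (1, 5, 4)); after release of (1, 2, 0) the pool is (2, 7, 4)
  run proc-G (needs (2, 6, 4), free (2, 7, 4)); after release of (1, 0, 0) the pool is (3, 7, 4)
  run proc-F (needs (0, 6, 2), free (3, 7, 4)); after release of (3, 2, 3) the pool is (6, 9, 7)


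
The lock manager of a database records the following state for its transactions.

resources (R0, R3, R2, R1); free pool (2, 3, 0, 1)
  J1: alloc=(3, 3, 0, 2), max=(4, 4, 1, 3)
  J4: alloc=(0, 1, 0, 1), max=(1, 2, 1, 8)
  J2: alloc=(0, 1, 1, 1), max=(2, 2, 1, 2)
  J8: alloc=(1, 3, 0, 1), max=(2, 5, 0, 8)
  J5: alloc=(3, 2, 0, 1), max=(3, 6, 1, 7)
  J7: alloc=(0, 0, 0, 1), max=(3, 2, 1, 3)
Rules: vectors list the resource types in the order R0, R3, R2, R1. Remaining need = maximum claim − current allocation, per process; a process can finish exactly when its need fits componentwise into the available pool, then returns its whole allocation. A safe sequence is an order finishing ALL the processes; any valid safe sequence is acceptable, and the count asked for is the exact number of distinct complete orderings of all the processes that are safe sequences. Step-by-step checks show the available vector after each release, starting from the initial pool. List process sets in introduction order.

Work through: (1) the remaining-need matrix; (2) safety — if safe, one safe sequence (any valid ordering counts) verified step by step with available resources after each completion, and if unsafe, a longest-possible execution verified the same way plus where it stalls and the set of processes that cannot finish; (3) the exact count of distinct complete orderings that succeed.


(1) Need matrix, components ordered R0, R3, R2, R1:
  J1: (1, 1, 1, 1)
  J4: (1, 1, 1, 7)
  J2: (2, 1, 0, 1)
  J8: (1, 2, 0, 7)
  J5: (0, 4, 1, 6)
  J7: (3, 2, 1, 2)
(2) UNSAFE — no complete ordering exists.
Key observation: after J2, J1, J7 complete, (5, 7, 1, 5) is the best the pool ever gets, yet each leftover process wants more R1.
The run J2, J1, J7 cannot be extended any further. Check, step by step:
  pool = (2, 3, 0, 1)
  run J2 (needs (2, 1, 0, 1), free (2, 3, 0, 1)); after release of (0, 1, 1, 1) the pool is (2, 4, 1, 2)
  run J1 (needs (1, 1, 1, 1), free (2, 4, 1, 2)); after release of (3, 3, 0, 2) the pool is (5, 7, 1, 4)
  run J7 (needs (3, 2, 1, 2), free (5, 7, 1, 4)); after release of (0, 0, 0, 1) the pool is (5, 7, 1, 5)
  blocked: J4 wants (1, 1, 1, 7), pool (5, 7, 1, 5) — not enough R1
  blocked: J8 wants (1, 2, 0, 7), pool (5, 7, 1, 5) — not enough R1
  blocked: J5 wants (0, 4, 1, 6), pool (5, 7, 1, 5) — not enough R1
Permanently blocked: J4, J8 and J5.
(3) Exactly 0 of the possible complete orderings are safe sequences.


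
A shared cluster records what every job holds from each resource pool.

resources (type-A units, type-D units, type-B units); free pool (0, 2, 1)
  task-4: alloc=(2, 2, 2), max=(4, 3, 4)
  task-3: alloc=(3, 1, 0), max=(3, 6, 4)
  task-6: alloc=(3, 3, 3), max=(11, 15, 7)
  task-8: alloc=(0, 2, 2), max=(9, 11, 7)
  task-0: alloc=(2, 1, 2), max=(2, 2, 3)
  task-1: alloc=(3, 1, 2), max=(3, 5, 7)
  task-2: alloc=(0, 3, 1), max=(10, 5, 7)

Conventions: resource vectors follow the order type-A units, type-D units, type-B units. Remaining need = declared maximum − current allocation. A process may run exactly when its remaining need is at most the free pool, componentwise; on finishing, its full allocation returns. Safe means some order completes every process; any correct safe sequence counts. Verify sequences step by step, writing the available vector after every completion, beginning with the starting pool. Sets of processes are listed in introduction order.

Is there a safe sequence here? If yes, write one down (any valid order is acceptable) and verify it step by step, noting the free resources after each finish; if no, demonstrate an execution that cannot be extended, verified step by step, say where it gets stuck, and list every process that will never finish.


The state is SAFE; one workable sequence: task-0, task-4, task-1, task-3, task-2, task-8, task-6.
Key observation: task-0 marks the first exact bind of the order: its need (0, 1, 1) fits the free (0, 2, 1) with zero slack on a requested resource.
Verifying each step:
  pool = (0, 2, 1)
  run task-0 (needs (0, 1, 1), free (0, 2, 1)); after release of (2, 1, 2) the pool is (2, 3, 3)
  run task-4 (needs (2, 1, 2), free (2, 3, 3)); after release of (2, 2, 2) the pool is (4, 5, 5)
  run task-1 (needs (0, 4, 5), free (4, 5, 5)); after release of (3, 1, 2) the pool is (7, 6, 7)
  run task-3 (needs (0, 5, 4), free (7, 6, 7)); after release of (3, 1, 0) the pool is (10, 7, 7)
  run task-2 (needs (10, 2, 6), free (10, 7, 7)); after release of (0, 3, 1) the pool is (10, 10, 8)
  run task-8 (needs (9, 9, 5), free (10, 10, 8)); after release of (0, 2, 2) the pool is (10, 12, 10)
  run task-6 (needs (8, 12, 4), free (10, 12, 10)); after release of (3, 3, 3) the pool is (13, 15, 13)


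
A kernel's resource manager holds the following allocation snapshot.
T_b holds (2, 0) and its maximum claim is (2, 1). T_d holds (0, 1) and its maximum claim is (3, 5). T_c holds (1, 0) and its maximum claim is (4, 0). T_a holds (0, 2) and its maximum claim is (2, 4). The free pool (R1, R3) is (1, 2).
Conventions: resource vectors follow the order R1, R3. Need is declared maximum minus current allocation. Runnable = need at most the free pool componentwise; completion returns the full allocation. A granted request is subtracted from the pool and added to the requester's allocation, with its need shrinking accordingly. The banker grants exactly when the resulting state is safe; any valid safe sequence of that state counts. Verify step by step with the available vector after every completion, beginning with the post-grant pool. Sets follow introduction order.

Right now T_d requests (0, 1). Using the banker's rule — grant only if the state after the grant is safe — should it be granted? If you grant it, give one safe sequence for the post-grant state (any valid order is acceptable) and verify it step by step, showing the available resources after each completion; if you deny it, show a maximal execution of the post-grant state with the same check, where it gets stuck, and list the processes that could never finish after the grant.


DENY: after the grant no complete ordering would exist.
Key observation: T_b, T_c can finish, but then (4, 1) is all there is, and the blocked group's R3 demands exceed it.
Pretend the grant happened; the run T_b, T_c goes as far as possible. Step-by-step check:
  pool = (1, 1)
  run T_b (needs (0, 1), free (1, 1)); after release of (2, 0) the pool is (3, 1)
  run T_c (needs (3, 0), free (3, 1)); after release of (1, 0) the pool is (4, 1)
  T_d cannot run: need (3, 3) vs free (4, 1) (insufficient R3)
  T_a cannot run: need (2, 2) vs free (4, 1) (insufficient R3)
Had the request been granted, T_d and T_a could never finish.


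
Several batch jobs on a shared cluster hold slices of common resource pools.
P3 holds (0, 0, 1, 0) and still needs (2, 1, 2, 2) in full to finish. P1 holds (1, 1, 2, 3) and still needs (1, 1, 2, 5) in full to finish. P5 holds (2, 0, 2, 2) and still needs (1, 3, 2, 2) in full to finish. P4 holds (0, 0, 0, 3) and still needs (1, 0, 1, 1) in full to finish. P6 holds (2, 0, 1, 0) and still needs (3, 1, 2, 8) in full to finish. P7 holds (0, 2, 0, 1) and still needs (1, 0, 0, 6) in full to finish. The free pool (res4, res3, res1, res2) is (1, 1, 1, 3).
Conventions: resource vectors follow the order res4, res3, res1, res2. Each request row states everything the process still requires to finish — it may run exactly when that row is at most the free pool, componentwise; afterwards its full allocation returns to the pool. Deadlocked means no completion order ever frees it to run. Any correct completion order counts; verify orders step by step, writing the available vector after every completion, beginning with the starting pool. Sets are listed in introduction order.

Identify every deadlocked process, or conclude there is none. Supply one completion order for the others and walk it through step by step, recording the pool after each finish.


Deadlocked: P3, P1, P5 and P6.
Key observation: even finishing P4, P7 leaves just (1, 3, 1, 7) free — too little res1 for any of the remaining processes.
One completion order for the rest: P4, P7. Walking it through:
  pool = (1, 1, 1, 3)
  P4 needs (1, 0, 1, 1) <= (1, 1, 1, 3) -> finishes; pool += (0, 0, 0, 3) = (1, 1, 1, 6)
  P7 needs (1, 0, 0, 6) <= (1, 1, 1, 6) -> finishes; pool += (0, 2, 0, 1) = (1, 3, 1, 7)
None of the blocked processes ever fits:
  P3 still needs (2, 1, 2, 2) but only (1, 3, 1, 7) is free — short on res4 and res1
  P1 still needs (1, 1, 2, 5) but only (1, 3, 1, 7) is free — short on res1
  P5 still needs (1, 3, 2, 2) but only (1, 3, 1, 7) is free — short on res1
  P6 still needs (3, 1, 2, 8) but only (1, 3, 1, 7) is free — short on res4, res1 and res2


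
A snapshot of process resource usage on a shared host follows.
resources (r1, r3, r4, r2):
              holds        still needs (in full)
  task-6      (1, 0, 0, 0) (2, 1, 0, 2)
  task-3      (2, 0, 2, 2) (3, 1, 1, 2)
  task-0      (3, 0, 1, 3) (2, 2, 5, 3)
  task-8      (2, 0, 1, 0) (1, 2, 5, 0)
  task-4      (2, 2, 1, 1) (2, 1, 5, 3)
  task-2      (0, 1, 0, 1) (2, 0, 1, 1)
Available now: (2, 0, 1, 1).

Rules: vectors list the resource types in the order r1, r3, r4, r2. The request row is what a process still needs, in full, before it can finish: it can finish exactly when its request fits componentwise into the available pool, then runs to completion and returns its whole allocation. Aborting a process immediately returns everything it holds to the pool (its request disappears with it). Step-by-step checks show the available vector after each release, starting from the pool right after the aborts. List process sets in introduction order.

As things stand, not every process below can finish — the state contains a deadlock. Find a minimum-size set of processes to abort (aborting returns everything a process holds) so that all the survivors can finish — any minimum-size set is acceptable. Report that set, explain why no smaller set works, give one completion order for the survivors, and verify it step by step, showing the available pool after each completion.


Abort task-8 and task-4.
Key observation: the returned (4, 2, 2, 1) from task-8 and task-4 is what brings task-0 — unrunnable before, under any order — into play at step 4.
Minimality, checking each single-abort alternative: task-6 alone leaves task-0 blocked (short on r3 and r4); task-3 alone leaves task-0 blocked (short on r3 and r4); task-0 alone leaves task-8 blocked (short on r3 and r4); task-8 alone leaves task-0 blocked (short on r3 and r4); task-4 alone leaves task-0 blocked (short on r4); task-2 alone leaves task-0 blocked (short on r3 and r4).
One survivor order: task-2, task-6, task-3, task-0. Verifying each step (post-abort pool first):
  pool = (6, 2, 3, 2)
  run task-2 (needs (2, 0, 1, 1), free (6, 2, 3, 2)); after release of (0, 1, 0, 1) the pool is (6, 3, 3, 3)
  run task-6 (needs (2, 1, 0, 2), free (6, 3, 3, 3)); after release of (1, 0, 0, 0) the pool is (7, 3, 3, 3)
  run task-3 (needs (3, 1, 1, 2), free (7, 3, 3, 3)); after release of (2, 0, 2, 2) the pool is (9, 3, 5, 5)
  run task-0 (needs (2, 2, 5, 3), free (9, 3, 5, 5)); after release of (3, 0, 1, 3) the pool is (12, 3, 6, 8)


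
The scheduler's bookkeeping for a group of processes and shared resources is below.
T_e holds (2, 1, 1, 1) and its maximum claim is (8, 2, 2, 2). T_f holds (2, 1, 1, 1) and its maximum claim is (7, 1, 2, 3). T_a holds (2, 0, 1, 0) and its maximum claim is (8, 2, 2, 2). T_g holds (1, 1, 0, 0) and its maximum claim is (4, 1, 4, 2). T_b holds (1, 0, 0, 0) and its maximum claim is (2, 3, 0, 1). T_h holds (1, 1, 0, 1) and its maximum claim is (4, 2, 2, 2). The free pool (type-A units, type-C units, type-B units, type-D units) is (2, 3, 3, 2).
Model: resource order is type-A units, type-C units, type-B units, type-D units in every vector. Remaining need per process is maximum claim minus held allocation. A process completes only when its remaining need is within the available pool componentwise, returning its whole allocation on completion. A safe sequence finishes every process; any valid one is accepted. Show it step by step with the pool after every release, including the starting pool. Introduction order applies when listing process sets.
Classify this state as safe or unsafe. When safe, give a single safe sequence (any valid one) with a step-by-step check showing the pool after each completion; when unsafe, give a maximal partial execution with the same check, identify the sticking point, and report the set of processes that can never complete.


The state is UNSAFE.
Key observation: after T_b, T_h the pool peaks at (4, 4, 3, 3), and each blocked process is short somewhere: T_e on type-A units; T_f on type-A units; T_a on type-A units; T_g on type-B units.
Going as far as possible: T_b, T_h; after that, nothing fits. Walking it through:
  pool = (2, 3, 3, 2)
  T_b needs (1, 3, 0, 1) <= (2, 3, 3, 2) -> finishes; pool += (1, 0, 0, 0) = (3, 3, 3, 2)
  T_h needs (3, 1, 2, 1) <= (3, 3, 3, 2) -> finishes; pool += (1, 1, 0, 1) = (4, 4, 3, 3)
  T_e still needs (6, 1, 1, 1) but only (4, 4, 3, 3) is free — short on type-A units
  T_f still needs (5, 0, 1, 2) but only (4, 4, 3, 3) is free — short on type-A units
  T_a still needs (6, 2, 1, 2) but only (4, 4, 3, 3) is free — short on type-A units
  T_g still needs (3, 0, 4, 2) but only (4, 4, 3, 3) is free — short on type-B units
Processes that can never finish: T_e, T_f, T_a and T_g.


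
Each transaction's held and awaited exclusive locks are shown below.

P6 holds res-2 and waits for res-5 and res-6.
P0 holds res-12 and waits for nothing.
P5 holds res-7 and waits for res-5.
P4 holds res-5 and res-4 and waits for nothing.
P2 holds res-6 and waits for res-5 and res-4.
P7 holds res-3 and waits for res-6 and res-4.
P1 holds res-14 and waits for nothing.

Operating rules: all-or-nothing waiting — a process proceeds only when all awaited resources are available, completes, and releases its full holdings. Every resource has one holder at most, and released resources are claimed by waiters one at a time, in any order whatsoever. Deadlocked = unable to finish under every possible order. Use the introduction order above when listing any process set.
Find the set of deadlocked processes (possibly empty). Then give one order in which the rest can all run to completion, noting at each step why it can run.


Nothing here is deadlocked.
Key observation: the wait graph is acyclic; completion cascades from the unblocked processes through everyone else.
A valid finishing order for the others: P4, P5, P2, P6, P7, P0, P1.
Walking it through:
  P4: no waits; runs immediately, freeing res-5 and res-4
  P5: everything it awaited (res-5) is free; runs, freeing res-7
  P2: everything it awaited (res-5 and res-4) is free; runs, freeing res-6
  P6: everything it awaited (res-5 and res-6) is free; runs, freeing res-2
  P7: everything it awaited (res-6 and res-4) is free; runs, freeing res-3
  P0: no waits; runs immediately, freeing res-12
  P1: no waits; runs immediately, freeing res-14


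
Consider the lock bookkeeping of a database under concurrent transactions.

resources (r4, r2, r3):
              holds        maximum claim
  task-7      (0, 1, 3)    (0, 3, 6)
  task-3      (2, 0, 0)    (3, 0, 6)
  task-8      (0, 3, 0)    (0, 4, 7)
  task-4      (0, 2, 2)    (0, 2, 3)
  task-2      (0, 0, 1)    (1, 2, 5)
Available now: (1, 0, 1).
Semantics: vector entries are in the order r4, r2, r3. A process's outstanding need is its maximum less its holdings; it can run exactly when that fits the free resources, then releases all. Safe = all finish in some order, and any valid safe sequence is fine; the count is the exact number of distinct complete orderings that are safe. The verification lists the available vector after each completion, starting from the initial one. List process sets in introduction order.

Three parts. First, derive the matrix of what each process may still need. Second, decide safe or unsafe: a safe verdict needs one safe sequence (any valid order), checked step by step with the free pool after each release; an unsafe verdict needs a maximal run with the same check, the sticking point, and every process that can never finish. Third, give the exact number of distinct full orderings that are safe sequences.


(1) Outstanding need per process (order r4, r2, r3):
  task-7: (0, 2, 3)
  task-3: (1, 0, 6)
  task-8: (0, 1, 7)
  task-4: (0, 0, 1)
  task-2: (1, 2, 4)
(2) SAFE — a valid safe sequence is task-4, task-7, task-2, task-8, task-3.
Key observation: task-4 marks the first exact bind of the order: its need (0, 0, 1) fits the free (1, 0, 1) with zero slack on a requested resource.
Walking it through:
  pool = (1, 0, 1)
  run task-4 (needs (0, 0, 1), free (1, 0, 1)); after release of (0, 2, 2) the pool is (1, 2, 3)
  run task-7 (needs (0, 2, 3), free (1, 2, 3)); after release of (0, 1, 3) the pool is (1, 3, 6)
  run task-2 (needs (1, 2, 4), free (1, 3, 6)); after release of (0, 0, 1) the pool is (1, 3, 7)
  run task-8 (needs (0, 1, 7), free (1, 3, 7)); after release of (0, 3, 0) the pool is (1, 6, 7)
  run task-3 (needs (1, 0, 6), free (1, 6, 7)); after release of (2, 0, 0) the pool is (3, 6, 7)
(3) The exact count: 3 of the possible complete orderings are safe sequences.


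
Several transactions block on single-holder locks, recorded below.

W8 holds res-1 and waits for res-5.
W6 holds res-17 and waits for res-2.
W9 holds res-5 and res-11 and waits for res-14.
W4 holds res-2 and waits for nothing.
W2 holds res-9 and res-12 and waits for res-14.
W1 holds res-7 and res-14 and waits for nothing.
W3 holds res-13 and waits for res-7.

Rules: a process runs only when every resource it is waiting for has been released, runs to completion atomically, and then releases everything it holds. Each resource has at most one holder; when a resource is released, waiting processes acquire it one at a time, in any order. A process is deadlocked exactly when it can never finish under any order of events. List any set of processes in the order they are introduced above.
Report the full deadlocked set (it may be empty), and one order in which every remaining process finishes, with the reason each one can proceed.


No process is deadlocked.
Key observation: the wait relation is loop-free; peeling off processes with no waits unwinds the whole state.
A valid finishing order for the others: W4, W1, W9, W6, W8, W2, W3.
Check, step by step:
  run W4 (it waits on nothing); releases res-2
  run W1 (it waits on nothing); releases res-7 and res-14
  W9: everything it awaited (res-14) is free; runs, freeing res-5 and res-11
  W6: everything it awaited (res-2) is free; runs, freeing res-17
  W8: everything it awaited (res-5) is free; runs, freeing res-1
  W2: everything it awaited (res-14) is free; runs, freeing res-9 and res-12
  W3: everything it awaited (res-7) is free; runs, freeing res-13


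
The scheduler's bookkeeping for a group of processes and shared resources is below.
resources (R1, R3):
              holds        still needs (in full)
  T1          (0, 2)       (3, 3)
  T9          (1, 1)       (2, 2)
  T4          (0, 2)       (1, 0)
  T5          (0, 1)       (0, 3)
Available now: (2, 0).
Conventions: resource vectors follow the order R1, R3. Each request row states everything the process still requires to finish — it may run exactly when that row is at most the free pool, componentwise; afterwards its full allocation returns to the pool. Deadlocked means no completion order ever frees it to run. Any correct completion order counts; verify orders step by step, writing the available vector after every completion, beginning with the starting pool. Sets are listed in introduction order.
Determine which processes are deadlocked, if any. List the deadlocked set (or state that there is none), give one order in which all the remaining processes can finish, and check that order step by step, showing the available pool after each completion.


The deadlocked set is empty.
Key observation: T4 leads a chain of completions in which each release enables another process.
The rest can finish in the order T4, T9, T5, T1. Verifying each step:
  pool = (2, 0)
  run T4 (needs (1, 0), free (2, 0)); after release of (0, 2) the pool is (2, 2)
  run T9 (needs (2, 2), free (2, 2)); after release of (1, 1) the pool is (3, 3)
  run T5 (needs (0, 3), free (3, 3)); after release of (0, 1) the pool is (3, 4)
  run T1 (needs (3, 3), free (3, 4)); after release of (0, 2) the pool is (3, 6)
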